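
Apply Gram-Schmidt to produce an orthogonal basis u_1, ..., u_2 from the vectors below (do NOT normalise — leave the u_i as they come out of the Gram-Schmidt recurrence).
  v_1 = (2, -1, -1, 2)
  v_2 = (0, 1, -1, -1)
Orthogonal basis:
  u_1 = (2, -1, -1, 2)
  u_2 = (2/5, 4/5, -6/5, -3/5)

Apply the Gram-Schmidt recurrence
  u_1 = v_1
  u_i = v_i − Σ_{j<i} ((v_i · u_j) / (u_j · u_j)) · u_j.

Step by step this gives:
  u_1 = (2, -1, -1, 2)
  u_2 = (2/5, 4/5, -6/5, -3/5)

Orthogonality check:
  u_2 · u_1 = 0 (should be 0)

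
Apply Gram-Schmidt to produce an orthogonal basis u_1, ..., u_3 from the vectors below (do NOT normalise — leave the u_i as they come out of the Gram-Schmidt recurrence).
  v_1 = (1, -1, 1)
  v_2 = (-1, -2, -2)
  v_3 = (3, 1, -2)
Orthogonal basis:
  u_1 = (1, -1, 1)
  u_2 = (-2/3, -7/3, -5/3)
  u_3 = (38/13, 19/26, -57/26)

Apply the Gram-Schmidt recurrence
  u_1 = v_1
  u_i = v_i − Σ_{j<i} ((v_i · u_j) / (u_j · u_j)) · u_j.

Step by step this gives:
  u_1 = (1, -1, 1)
  u_2 = (-2/3, -7/3, -5/3)
  u_3 = (38/13, 19/26, -57/26)

Orthogonality check:
  u_2 · u_1 = 0 (should be 0)
  u_3 · u_1 = 0 (should be 0)
  u_3 · u_2 = 0 (should be 0)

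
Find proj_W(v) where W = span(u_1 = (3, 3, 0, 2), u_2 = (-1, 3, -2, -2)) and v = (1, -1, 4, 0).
proj_W(v) = (6/7, -90/49, 66/49, 72/49)

Set up U = [u_1 | ... | u_2] ∈ R^(4×2). The projector onto W = col(U) is P = U (U^T U)^(-1) U^T.
Compute U^T U =
  [22, 2]
  [2, 18],
and U^T v = (0, -12).
Solve U^T U · c = U^T v for the coefficients: c = (3/49, -33/49). The projection is proj_W(v) = U c.
Check: (v - proj_W(v)) · u_1 = 0  (should be 0).
Check: (v - proj_W(v)) · u_2 = 0  (should be 0).
Result: proj_W(v) = (6/7, -90/49, 66/49, 72/49).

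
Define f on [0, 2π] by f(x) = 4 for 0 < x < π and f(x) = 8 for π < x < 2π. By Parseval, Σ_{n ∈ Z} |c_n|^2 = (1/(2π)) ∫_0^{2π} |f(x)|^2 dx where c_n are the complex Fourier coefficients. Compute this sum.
Σ |c_n|^2 = 40

Parseval equates the L^2 energy of f (normalised by 1/(2π)) with the ℓ^2 sum of its Fourier coefficients: (1/(2π)) ∫_0^{2π} |f|^2 = Σ |c_n|^2.
Compute the left side: (1/(2π)) [∫_0^π 4^2 dx + ∫_π^{2π} 8^2 dx] = (1/(2π)) · (16π + 64π) = (16 + 64)/2 = 40.
So Σ_{n ∈ Z} |c_n|^2 = 40.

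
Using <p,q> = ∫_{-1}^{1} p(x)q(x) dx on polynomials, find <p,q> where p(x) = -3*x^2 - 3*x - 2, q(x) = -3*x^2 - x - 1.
<p,q> = 78/5

Expand the product: p(x)·q(x) = 9*x^4 + 12*x^3 + 12*x^2 + 5*x + 2.
∫_{-1}^{1} of each monomial x^k gives [2/(k+1) if k even, 0 if k odd]. Integrating term-by-term (or equivalently evaluating the antiderivative F(x) = 9*x^5/5 + 3*x^4 + 4*x^3 + 5*x^2/2 + 2*x at the endpoints):
  F(1) − F(−1) = 133/10 − (-23/10) = 78/5.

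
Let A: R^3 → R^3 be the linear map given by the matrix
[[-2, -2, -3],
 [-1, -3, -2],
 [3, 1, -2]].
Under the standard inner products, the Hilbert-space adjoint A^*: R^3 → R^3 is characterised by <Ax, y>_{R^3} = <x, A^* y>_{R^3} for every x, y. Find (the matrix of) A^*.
A^* = A^T =
[[-2, -1, 3],
 [-2, -3, 1],
 [-3, -2, -2]]

For real matrices with standard dot products, the defining identity <Ax, y> = <x, A^* y> gives (Ax)^T y = x^T (A^*) y, i.e. x^T A^T y = x^T (A^*) y. Since this holds for all x, y, we must have A^* = A^T. Therefore
A^* =
[[-2, -1, 3],
 [-2, -3, 1],
 [-3, -2, -2]].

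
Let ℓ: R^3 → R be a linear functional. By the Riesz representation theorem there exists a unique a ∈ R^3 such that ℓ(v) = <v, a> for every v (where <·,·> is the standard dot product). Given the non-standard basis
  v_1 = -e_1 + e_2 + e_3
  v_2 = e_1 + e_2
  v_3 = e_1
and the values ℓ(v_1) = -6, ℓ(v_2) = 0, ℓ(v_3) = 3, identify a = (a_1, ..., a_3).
a = (3, -3, 0)

Write a = (a_1, ..., a_3) in the standard basis. For each basis vector v_i, ℓ(v_i) = <v_i, a> is a linear equation in the a_j's. Collect the n equations into a matrix system V a = ℓ, where row i of V is v_i (expressed in the standard basis). Since V is invertible (lower-triangular with 1s on the diagonal, up to permutation), solve by back-substitution:
  V =
[[-1, 1, 1],
 [1, 1, 0],
 [1, 0, 0]]
  V a = (-6, 0, 3)
Solving gives a = (3, -3, 0).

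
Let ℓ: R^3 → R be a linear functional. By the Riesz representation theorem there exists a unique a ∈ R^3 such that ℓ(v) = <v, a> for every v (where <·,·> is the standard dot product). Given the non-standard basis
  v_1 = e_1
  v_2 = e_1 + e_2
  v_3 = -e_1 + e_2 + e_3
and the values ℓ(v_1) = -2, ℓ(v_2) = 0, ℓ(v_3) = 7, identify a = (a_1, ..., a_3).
a = (-2, 2, 3)

Write a = (a_1, ..., a_3) in the standard basis. For each basis vector v_i, ℓ(v_i) = <v_i, a> is a linear equation in the a_j's. Collect the n equations into a matrix system V a = ℓ, where row i of V is v_i (expressed in the standard basis). Since V is invertible (lower-triangular with 1s on the diagonal, up to permutation), solve by back-substitution:
  V =
[[1, 0, 0],
 [1, 1, 0],
 [-1, 1, 1]]
  V a = (-2, 0, 7)
Solving gives a = (-2, 2, 3).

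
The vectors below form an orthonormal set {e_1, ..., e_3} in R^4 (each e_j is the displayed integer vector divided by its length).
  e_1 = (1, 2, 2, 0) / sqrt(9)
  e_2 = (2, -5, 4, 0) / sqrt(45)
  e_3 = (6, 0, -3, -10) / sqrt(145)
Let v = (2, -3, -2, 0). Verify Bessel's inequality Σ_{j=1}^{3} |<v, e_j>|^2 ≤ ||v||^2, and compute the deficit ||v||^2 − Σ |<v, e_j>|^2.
Σ |<v, e_j>|^2 = 349/29; ||v||^2 = 17; deficit = 144/29

Write each e_j = u_j / sqrt(<u_j, u_j>) where u_j is the displayed integer vector. Then <v, e_j> = <v, u_j> / sqrt(<u_j, u_j>), so |<v, e_j>|^2 = <v, u_j>^2 / <u_j, u_j>.
Coefficients: <v, e_1> = -8/sqrt(9), <v, e_2> = 11/sqrt(45), <v, e_3> = 18/sqrt(145).
Square and sum: Σ |<v, e_j>|^2 = 349/29.
Compute ||v||^2 = v·v = 17.
Deficit = 17 − 349/29 = 144/29 ≥ 0, confirming Bessel's inequality. (The deficit equals ||v − Σ <v,e_j> e_j||^2, the squared distance from v to span{e_j}.)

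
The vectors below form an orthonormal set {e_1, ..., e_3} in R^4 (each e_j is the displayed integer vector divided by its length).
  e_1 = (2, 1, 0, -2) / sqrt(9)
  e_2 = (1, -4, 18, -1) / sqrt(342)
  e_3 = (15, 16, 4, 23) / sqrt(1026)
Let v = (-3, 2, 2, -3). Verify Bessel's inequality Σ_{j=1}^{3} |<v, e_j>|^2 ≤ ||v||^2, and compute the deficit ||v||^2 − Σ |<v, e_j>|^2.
Σ |<v, e_j>|^2 = 218/27; ||v||^2 = 26; deficit = 484/27

Write each e_j = u_j / sqrt(<u_j, u_j>) where u_j is the displayed integer vector. Then <v, e_j> = <v, u_j> / sqrt(<u_j, u_j>), so |<v, e_j>|^2 = <v, u_j>^2 / <u_j, u_j>.
Coefficients: <v, e_1> = 2/sqrt(9), <v, e_2> = 28/sqrt(342), <v, e_3> = -74/sqrt(1026).
Square and sum: Σ |<v, e_j>|^2 = 218/27.
Compute ||v||^2 = v·v = 26.
Deficit = 26 − 218/27 = 484/27 ≥ 0, confirming Bessel's inequality. (The deficit equals ||v − Σ <v,e_j> e_j||^2, the squared distance from v to span{e_j}.)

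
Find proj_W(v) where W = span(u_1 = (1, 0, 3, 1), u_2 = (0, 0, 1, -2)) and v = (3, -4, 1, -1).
proj_W(v) = (11/27, 0, 47/27, -17/27)

Set up U = [u_1 | ... | u_2] ∈ R^(4×2). The projector onto W = col(U) is P = U (U^T U)^(-1) U^T.
Compute U^T U =
  [11, 1]
  [1, 5],
and U^T v = (5, 3).
Solve U^T U · c = U^T v for the coefficients: c = (11/27, 14/27). The projection is proj_W(v) = U c.
Check: (v - proj_W(v)) · u_1 = 0  (should be 0).
Check: (v - proj_W(v)) · u_2 = 0  (should be 0).
Result: proj_W(v) = (11/27, 0, 47/27, -17/27).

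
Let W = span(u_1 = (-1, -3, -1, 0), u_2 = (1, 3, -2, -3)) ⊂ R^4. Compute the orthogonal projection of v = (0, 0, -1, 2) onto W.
proj_W(v) = (-1/7, -3/7, 3/7, 4/7)

Set up U = [u_1 | ... | u_2] ∈ R^(4×2). The projector onto W = col(U) is P = U (U^T U)^(-1) U^T.
Compute U^T U =
  [11, -8]
  [-8, 23],
and U^T v = (1, -4).
Solve U^T U · c = U^T v for the coefficients: c = (-1/21, -4/21). The projection is proj_W(v) = U c.
Check: (v - proj_W(v)) · u_1 = 0  (should be 0).
Check: (v - proj_W(v)) · u_2 = 0  (should be 0).
Result: proj_W(v) = (-1/7, -3/7, 3/7, 4/7).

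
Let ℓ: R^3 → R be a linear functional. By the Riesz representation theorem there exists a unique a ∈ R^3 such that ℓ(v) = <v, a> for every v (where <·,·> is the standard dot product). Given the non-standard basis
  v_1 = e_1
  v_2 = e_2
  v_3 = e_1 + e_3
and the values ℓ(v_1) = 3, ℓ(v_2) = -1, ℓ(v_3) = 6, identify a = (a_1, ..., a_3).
a = (3, -1, 3)

Write a = (a_1, ..., a_3) in the standard basis. For each basis vector v_i, ℓ(v_i) = <v_i, a> is a linear equation in the a_j's. Collect the n equations into a matrix system V a = ℓ, where row i of V is v_i (expressed in the standard basis). Since V is invertible (lower-triangular with 1s on the diagonal, up to permutation), solve by back-substitution:
  V =
[[1, 0, 0],
 [0, 1, 0],
 [1, 0, 1]]
  V a = (3, -1, 6)
Solving gives a = (3, -1, 3).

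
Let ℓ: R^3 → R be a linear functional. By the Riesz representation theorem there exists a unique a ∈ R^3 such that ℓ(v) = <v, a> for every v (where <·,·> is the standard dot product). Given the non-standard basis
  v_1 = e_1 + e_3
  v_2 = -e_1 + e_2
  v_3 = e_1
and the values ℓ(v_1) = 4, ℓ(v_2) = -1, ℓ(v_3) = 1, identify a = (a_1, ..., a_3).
a = (1, 0, 3)

Write a = (a_1, ..., a_3) in the standard basis. For each basis vector v_i, ℓ(v_i) = <v_i, a> is a linear equation in the a_j's. Collect the n equations into a matrix system V a = ℓ, where row i of V is v_i (expressed in the standard basis). Since V is invertible (lower-triangular with 1s on the diagonal, up to permutation), solve by back-substitution:
  V =
[[1, 0, 1],
 [-1, 1, 0],
 [1, 0, 0]]
  V a = (4, -1, 1)
Solving gives a = (1, 0, 3).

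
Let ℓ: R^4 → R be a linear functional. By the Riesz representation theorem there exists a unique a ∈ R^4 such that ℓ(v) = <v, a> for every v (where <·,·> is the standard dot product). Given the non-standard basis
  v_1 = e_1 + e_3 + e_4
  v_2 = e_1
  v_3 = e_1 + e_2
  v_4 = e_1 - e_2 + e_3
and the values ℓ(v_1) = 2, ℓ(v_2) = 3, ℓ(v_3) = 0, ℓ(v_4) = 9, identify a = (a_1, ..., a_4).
a = (3, -3, 3, -4)

Write a = (a_1, ..., a_4) in the standard basis. For each basis vector v_i, ℓ(v_i) = <v_i, a> is a linear equation in the a_j's. Collect the n equations into a matrix system V a = ℓ, where row i of V is v_i (expressed in the standard basis). Since V is invertible (lower-triangular with 1s on the diagonal, up to permutation), solve by back-substitution:
  V =
[[1, 0, 1, 1],
 [1, 0, 0, 0],
 [1, 1, 0, 0],
 [1, -1, 1, 0]]
  V a = (2, 3, 0, 9)
Solving gives a = (3, -3, 3, -4).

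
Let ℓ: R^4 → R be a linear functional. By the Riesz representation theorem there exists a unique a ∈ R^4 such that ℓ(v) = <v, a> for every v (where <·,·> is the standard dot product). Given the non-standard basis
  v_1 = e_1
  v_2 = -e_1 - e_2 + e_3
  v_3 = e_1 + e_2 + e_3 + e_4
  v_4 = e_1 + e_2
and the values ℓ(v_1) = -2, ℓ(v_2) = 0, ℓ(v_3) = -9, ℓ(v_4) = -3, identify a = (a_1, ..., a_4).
a = (-2, -1, -3, -3)

Write a = (a_1, ..., a_4) in the standard basis. For each basis vector v_i, ℓ(v_i) = <v_i, a> is a linear equation in the a_j's. Collect the n equations into a matrix system V a = ℓ, where row i of V is v_i (expressed in the standard basis). Since V is invertible (lower-triangular with 1s on the diagonal, up to permutation), solve by back-substitution:
  V =
[[1, 0, 0, 0],
 [-1, -1, 1, 0],
 [1, 1, 1, 1],
 [1, 1, 0, 0]]
  V a = (-2, 0, -9, -3)
Solving gives a = (-2, -1, -3, -3).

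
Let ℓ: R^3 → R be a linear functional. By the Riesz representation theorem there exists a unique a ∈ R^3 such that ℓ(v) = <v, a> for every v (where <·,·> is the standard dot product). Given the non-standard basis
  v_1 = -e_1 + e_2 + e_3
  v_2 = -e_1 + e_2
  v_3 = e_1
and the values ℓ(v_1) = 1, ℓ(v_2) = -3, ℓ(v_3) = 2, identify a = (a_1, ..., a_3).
a = (2, -1, 4)

Write a = (a_1, ..., a_3) in the standard basis. For each basis vector v_i, ℓ(v_i) = <v_i, a> is a linear equation in the a_j's. Collect the n equations into a matrix system V a = ℓ, where row i of V is v_i (expressed in the standard basis). Since V is invertible (lower-triangular with 1s on the diagonal, up to permutation), solve by back-substitution:
  V =
[[-1, 1, 1],
 [-1, 1, 0],
 [1, 0, 0]]
  V a = (1, -3, 2)
Solving gives a = (2, -1, 4).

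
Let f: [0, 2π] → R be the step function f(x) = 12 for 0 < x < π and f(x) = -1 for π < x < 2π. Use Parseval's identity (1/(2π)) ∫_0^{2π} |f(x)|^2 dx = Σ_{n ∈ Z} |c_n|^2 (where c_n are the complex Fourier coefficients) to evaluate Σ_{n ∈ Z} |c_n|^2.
Σ |c_n|^2 = 145/2

Parseval equates the L^2 energy of f (normalised by 1/(2π)) with the ℓ^2 sum of its Fourier coefficients: (1/(2π)) ∫_0^{2π} |f|^2 = Σ |c_n|^2.
Compute the left side: (1/(2π)) [∫_0^π 12^2 dx + ∫_π^{2π} (-1)^2 dx] = (1/(2π)) · (144π + 1π) = (144 + 1)/2 = 145/2.
So Σ_{n ∈ Z} |c_n|^2 = 145/2.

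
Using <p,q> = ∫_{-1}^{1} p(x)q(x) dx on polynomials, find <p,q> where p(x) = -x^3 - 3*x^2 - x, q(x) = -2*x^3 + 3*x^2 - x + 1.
<p,q> = -332/105

Expand the product: p(x)·q(x) = 2*x^6 + 3*x^5 - 6*x^4 - x^3 - 2*x^2 - x.
∫_{-1}^{1} of each monomial x^k gives [2/(k+1) if k even, 0 if k odd]. Integrating term-by-term (or equivalently evaluating the antiderivative F(x) = 2*x^7/7 + x^6/2 - 6*x^5/5 - x^4/4 - 2*x^3/3 - x^2/2 at the endpoints):
  F(1) − F(−1) = -769/420 − (559/420) = -332/105.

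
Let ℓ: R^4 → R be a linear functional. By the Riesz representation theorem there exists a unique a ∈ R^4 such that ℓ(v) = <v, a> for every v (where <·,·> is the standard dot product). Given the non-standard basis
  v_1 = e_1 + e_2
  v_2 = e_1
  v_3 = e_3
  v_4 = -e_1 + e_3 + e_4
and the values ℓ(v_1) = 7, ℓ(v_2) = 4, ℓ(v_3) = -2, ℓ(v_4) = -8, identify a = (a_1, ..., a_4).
a = (4, 3, -2, -2)

Write a = (a_1, ..., a_4) in the standard basis. For each basis vector v_i, ℓ(v_i) = <v_i, a> is a linear equation in the a_j's. Collect the n equations into a matrix system V a = ℓ, where row i of V is v_i (expressed in the standard basis). Since V is invertible (lower-triangular with 1s on the diagonal, up to permutation), solve by back-substitution:
  V =
[[1, 1, 0, 0],
 [1, 0, 0, 0],
 [0, 0, 1, 0],
 [-1, 0, 1, 1]]
  V a = (7, 4, -2, -8)
Solving gives a = (4, 3, -2, -2).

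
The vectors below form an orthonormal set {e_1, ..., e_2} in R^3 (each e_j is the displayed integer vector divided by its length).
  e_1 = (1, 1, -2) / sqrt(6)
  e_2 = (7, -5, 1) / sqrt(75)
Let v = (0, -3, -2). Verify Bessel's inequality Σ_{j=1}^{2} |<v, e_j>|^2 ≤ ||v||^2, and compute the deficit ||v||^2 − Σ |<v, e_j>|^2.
Σ |<v, e_j>|^2 = 121/50; ||v||^2 = 13; deficit = 529/50

Write each e_j = u_j / sqrt(<u_j, u_j>) where u_j is the displayed integer vector. Then <v, e_j> = <v, u_j> / sqrt(<u_j, u_j>), so |<v, e_j>|^2 = <v, u_j>^2 / <u_j, u_j>.
Coefficients: <v, e_1> = 1/sqrt(6), <v, e_2> = 13/sqrt(75).
Square and sum: Σ |<v, e_j>|^2 = 121/50.
Compute ||v||^2 = v·v = 13.
Deficit = 13 − 121/50 = 529/50 ≥ 0, confirming Bessel's inequality. (The deficit equals ||v − Σ <v,e_j> e_j||^2, the squared distance from v to span{e_j}.)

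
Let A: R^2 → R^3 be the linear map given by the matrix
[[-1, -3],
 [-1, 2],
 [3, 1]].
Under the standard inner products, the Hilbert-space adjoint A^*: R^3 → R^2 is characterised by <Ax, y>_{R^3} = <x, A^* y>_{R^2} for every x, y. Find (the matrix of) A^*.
A^* = A^T =
[[-1, -1, 3],
 [-3, 2, 1]]

For real matrices with standard dot products, the defining identity <Ax, y> = <x, A^* y> gives (Ax)^T y = x^T (A^*) y, i.e. x^T A^T y = x^T (A^*) y. Since this holds for all x, y, we must have A^* = A^T. Therefore
A^* =
[[-1, -1, 3],
 [-3, 2, 1]].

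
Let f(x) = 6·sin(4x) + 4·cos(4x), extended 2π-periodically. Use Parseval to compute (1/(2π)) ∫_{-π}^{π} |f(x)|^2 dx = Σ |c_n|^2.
Σ |c_n|^2 = 26

Expand |f|^2 and use orthogonality of {sin(nx), cos(mx)} on [-π, π]:
  ∫_{-π}^{π} sin(nx)^2 dx = π, ∫ cos(mx)^2 dx = π, and cross terms integrate to 0.
So ∫_{-π}^{π} f(x)^2 dx = 6^2 · π + 4^2 · π = (36 + 16)π.
Divide by 2π: (36 + 16)/2 = 26.
By Parseval, this equals Σ |c_n|^2.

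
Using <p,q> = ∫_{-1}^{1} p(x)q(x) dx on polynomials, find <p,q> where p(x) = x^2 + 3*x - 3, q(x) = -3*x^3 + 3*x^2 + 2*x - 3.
<p,q> = 58/5

Expand the product: p(x)·q(x) = -3*x^5 - 6*x^4 + 20*x^3 - 6*x^2 - 15*x + 9.
∫_{-1}^{1} of each monomial x^k gives [2/(k+1) if k even, 0 if k odd]. Integrating term-by-term (or equivalently evaluating the antiderivative F(x) = -x^6/2 - 6*x^5/5 + 5*x^4 - 2*x^3 - 15*x^2/2 + 9*x at the endpoints):
  F(1) − F(−1) = 14/5 − (-44/5) = 58/5.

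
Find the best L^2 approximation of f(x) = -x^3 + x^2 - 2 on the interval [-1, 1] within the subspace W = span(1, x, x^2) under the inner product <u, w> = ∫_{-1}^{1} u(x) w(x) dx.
g(x) = x^2 - 3*x/5 - 2

The best approximation g ∈ W is the orthogonal projection of f onto W. Writing g = a_0 + a_1 x + a_2 x^2, the coefficients solve the normal equations G · a = b where
  G_{ij} = <φ_i, φ_j> and b_i = <f, φ_i>, with φ_0 = 1, φ_1 = x, φ_2 = x^2.
G =
  [2, 0, 2/3]
  [0, 2/3, 0]
  [2/3, 0, 2/5],
b = (-10/3, -2/5, -14/15).
Solving gives a_0 = -2, a_1 = -3/5, a_2 = 1, so
  g(x) = x^2 - 3*x/5 - 2.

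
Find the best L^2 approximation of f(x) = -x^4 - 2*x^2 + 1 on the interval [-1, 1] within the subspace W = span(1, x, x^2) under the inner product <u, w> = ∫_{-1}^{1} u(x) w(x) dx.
g(x) = 38/35 - 20*x^2/7

The best approximation g ∈ W is the orthogonal projection of f onto W. Writing g = a_0 + a_1 x + a_2 x^2, the coefficients solve the normal equations G · a = b where
  G_{ij} = <φ_i, φ_j> and b_i = <f, φ_i>, with φ_0 = 1, φ_1 = x, φ_2 = x^2.
G =
  [2, 0, 2/3]
  [0, 2/3, 0]
  [2/3, 0, 2/5],
b = (4/15, 0, -44/105).
Solving gives a_0 = 38/35, a_1 = 0, a_2 = -20/7, so
  g(x) = 38/35 - 20*x^2/7.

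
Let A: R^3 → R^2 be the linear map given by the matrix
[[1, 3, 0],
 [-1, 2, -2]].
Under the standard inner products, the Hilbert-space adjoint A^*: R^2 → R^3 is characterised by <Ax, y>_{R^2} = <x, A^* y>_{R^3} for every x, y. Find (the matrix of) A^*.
A^* = A^T =
[[1, -1],
 [3, 2],
 [0, -2]]

For real matrices with standard dot products, the defining identity <Ax, y> = <x, A^* y> gives (Ax)^T y = x^T (A^*) y, i.e. x^T A^T y = x^T (A^*) y. Since this holds for all x, y, we must have A^* = A^T. Therefore
A^* =
[[1, -1],
 [3, 2],
 [0, -2]].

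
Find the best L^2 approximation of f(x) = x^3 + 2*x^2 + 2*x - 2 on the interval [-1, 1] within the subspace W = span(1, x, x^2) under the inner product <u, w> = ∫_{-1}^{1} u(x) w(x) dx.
g(x) = 2*x^2 + 13*x/5 - 2

The best approximation g ∈ W is the orthogonal projection of f onto W. Writing g = a_0 + a_1 x + a_2 x^2, the coefficients solve the normal equations G · a = b where
  G_{ij} = <φ_i, φ_j> and b_i = <f, φ_i>, with φ_0 = 1, φ_1 = x, φ_2 = x^2.
G =
  [2, 0, 2/3]
  [0, 2/3, 0]
  [2/3, 0, 2/5],
b = (-8/3, 26/15, -8/15).
Solving gives a_0 = -2, a_1 = 13/5, a_2 = 2, so
  g(x) = 2*x^2 + 13*x/5 - 2.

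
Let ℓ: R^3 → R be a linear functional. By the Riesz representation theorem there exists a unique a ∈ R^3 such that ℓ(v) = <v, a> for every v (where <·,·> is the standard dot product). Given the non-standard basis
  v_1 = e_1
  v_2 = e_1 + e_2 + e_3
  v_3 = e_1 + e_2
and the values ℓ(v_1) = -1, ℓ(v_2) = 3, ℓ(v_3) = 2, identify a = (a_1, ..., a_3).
a = (-1, 3, 1)

Write a = (a_1, ..., a_3) in the standard basis. For each basis vector v_i, ℓ(v_i) = <v_i, a> is a linear equation in the a_j's. Collect the n equations into a matrix system V a = ℓ, where row i of V is v_i (expressed in the standard basis). Since V is invertible (lower-triangular with 1s on the diagonal, up to permutation), solve by back-substitution:
  V =
[[1, 0, 0],
 [1, 1, 1],
 [1, 1, 0]]
  V a = (-1, 3, 2)
Solving gives a = (-1, 3, 1).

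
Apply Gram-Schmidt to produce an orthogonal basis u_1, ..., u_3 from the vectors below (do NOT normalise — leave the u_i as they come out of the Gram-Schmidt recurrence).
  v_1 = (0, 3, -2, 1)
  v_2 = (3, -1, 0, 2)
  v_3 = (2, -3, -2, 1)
Orthogonal basis:
  u_1 = (0, 3, -2, 1)
  u_2 = (3, -11/14, -1/7, 29/14)
  u_3 = (-4/13, -20/13, -32/13, -4/13)

Apply the Gram-Schmidt recurrence
  u_1 = v_1
  u_i = v_i − Σ_{j<i} ((v_i · u_j) / (u_j · u_j)) · u_j.

Step by step this gives:
  u_1 = (0, 3, -2, 1)
  u_2 = (3, -11/14, -1/7, 29/14)
  u_3 = (-4/13, -20/13, -32/13, -4/13)

Orthogonality check:
  u_2 · u_1 = 0 (should be 0)
  u_3 · u_1 = 0 (should be 0)
  u_3 · u_2 = 0 (should be 0)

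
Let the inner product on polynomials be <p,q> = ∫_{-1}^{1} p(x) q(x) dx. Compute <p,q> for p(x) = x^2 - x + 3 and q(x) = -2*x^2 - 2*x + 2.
<p,q> = 148/15

Expand the product: p(x)·q(x) = -2*x^4 - 2*x^2 - 8*x + 6.
∫_{-1}^{1} of each monomial x^k gives [2/(k+1) if k even, 0 if k odd]. Integrating term-by-term (or equivalently evaluating the antiderivative F(x) = -2*x^5/5 - 2*x^3/3 - 4*x^2 + 6*x at the endpoints):
  F(1) − F(−1) = 14/15 − (-134/15) = 148/15.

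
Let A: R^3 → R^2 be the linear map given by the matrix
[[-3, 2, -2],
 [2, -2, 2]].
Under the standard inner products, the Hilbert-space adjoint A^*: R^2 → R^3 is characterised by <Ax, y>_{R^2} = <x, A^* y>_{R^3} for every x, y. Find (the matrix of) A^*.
A^* = A^T =
[[-3, 2],
 [2, -2],
 [-2, 2]]

For real matrices with standard dot products, the defining identity <Ax, y> = <x, A^* y> gives (Ax)^T y = x^T (A^*) y, i.e. x^T A^T y = x^T (A^*) y. Since this holds for all x, y, we must have A^* = A^T. Therefore
A^* =
[[-3, 2],
 [2, -2],
 [-2, 2]].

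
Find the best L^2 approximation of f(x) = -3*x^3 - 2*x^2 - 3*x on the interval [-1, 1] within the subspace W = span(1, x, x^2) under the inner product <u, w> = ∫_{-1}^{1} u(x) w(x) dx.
g(x) = -2*x^2 - 24*x/5

The best approximation g ∈ W is the orthogonal projection of f onto W. Writing g = a_0 + a_1 x + a_2 x^2, the coefficients solve the normal equations G · a = b where
  G_{ij} = <φ_i, φ_j> and b_i = <f, φ_i>, with φ_0 = 1, φ_1 = x, φ_2 = x^2.
G =
  [2, 0, 2/3]
  [0, 2/3, 0]
  [2/3, 0, 2/5],
b = (-4/3, -16/5, -4/5).
Solving gives a_0 = 0, a_1 = -24/5, a_2 = -2, so
  g(x) = -2*x^2 - 24*x/5.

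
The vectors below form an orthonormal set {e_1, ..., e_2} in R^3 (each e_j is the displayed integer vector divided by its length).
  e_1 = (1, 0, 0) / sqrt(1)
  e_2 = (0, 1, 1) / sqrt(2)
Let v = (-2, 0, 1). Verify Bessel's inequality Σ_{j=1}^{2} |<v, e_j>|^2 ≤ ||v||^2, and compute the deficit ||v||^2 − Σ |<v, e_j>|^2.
Σ |<v, e_j>|^2 = 9/2; ||v||^2 = 5; deficit = 1/2

Write each e_j = u_j / sqrt(<u_j, u_j>) where u_j is the displayed integer vector. Then <v, e_j> = <v, u_j> / sqrt(<u_j, u_j>), so |<v, e_j>|^2 = <v, u_j>^2 / <u_j, u_j>.
Coefficients: <v, e_1> = -2/sqrt(1), <v, e_2> = 1/sqrt(2).
Square and sum: Σ |<v, e_j>|^2 = 9/2.
Compute ||v||^2 = v·v = 5.
Deficit = 5 − 9/2 = 1/2 ≥ 0, confirming Bessel's inequality. (The deficit equals ||v − Σ <v,e_j> e_j||^2, the squared distance from v to span{e_j}.)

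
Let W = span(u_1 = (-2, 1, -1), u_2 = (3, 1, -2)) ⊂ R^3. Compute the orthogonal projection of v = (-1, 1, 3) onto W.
proj_W(v) = (-32/25, -24/25, 8/5)

Set up U = [u_1 | ... | u_2] ∈ R^(3×2). The projector onto W = col(U) is P = U (U^T U)^(-1) U^T.
Compute U^T U =
  [6, -3]
  [-3, 14],
and U^T v = (0, -8).
Solve U^T U · c = U^T v for the coefficients: c = (-8/25, -16/25). The projection is proj_W(v) = U c.
Check: (v - proj_W(v)) · u_1 = 0  (should be 0).
Check: (v - proj_W(v)) · u_2 = 0  (should be 0).
Result: proj_W(v) = (-32/25, -24/25, 8/5).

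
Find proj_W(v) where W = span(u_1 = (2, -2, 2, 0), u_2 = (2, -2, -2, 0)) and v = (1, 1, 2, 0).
proj_W(v) = (0, 0, 2, 0)

Set up U = [u_1 | ... | u_2] ∈ R^(4×2). The projector onto W = col(U) is P = U (U^T U)^(-1) U^T.
Compute U^T U =
  [12, 4]
  [4, 12],
and U^T v = (4, -4).
Solve U^T U · c = U^T v for the coefficients: c = (1/2, -1/2). The projection is proj_W(v) = U c.
Check: (v - proj_W(v)) · u_1 = 0  (should be 0).
Check: (v - proj_W(v)) · u_2 = 0  (should be 0).
Result: proj_W(v) = (0, 0, 2, 0).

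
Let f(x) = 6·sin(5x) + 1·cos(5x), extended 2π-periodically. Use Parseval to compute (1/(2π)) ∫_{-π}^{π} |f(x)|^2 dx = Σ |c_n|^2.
Σ |c_n|^2 = 37/2

Expand |f|^2 and use orthogonality of {sin(nx), cos(mx)} on [-π, π]:
  ∫_{-π}^{π} sin(nx)^2 dx = π, ∫ cos(mx)^2 dx = π, and cross terms integrate to 0.
So ∫_{-π}^{π} f(x)^2 dx = 6^2 · π + 1^2 · π = (36 + 1)π.
Divide by 2π: (36 + 1)/2 = 37/2.
By Parseval, this equals Σ |c_n|^2.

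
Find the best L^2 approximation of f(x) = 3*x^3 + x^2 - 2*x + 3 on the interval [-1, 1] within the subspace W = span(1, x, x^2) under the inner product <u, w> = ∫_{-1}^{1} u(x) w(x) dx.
g(x) = x^2 - x/5 + 3

The best approximation g ∈ W is the orthogonal projection of f onto W. Writing g = a_0 + a_1 x + a_2 x^2, the coefficients solve the normal equations G · a = b where
  G_{ij} = <φ_i, φ_j> and b_i = <f, φ_i>, with φ_0 = 1, φ_1 = x, φ_2 = x^2.
G =
  [2, 0, 2/3]
  [0, 2/3, 0]
  [2/3, 0, 2/5],
b = (20/3, -2/15, 12/5).
Solving gives a_0 = 3, a_1 = -1/5, a_2 = 1, so
  g(x) = x^2 - x/5 + 3.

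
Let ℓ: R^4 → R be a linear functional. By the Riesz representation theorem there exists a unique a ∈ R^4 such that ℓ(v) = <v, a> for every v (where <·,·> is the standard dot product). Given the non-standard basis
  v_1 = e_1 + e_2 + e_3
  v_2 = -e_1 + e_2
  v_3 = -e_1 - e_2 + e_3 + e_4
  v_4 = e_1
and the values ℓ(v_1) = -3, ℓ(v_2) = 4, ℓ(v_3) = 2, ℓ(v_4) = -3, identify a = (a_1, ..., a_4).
a = (-3, 1, -1, 1)

Write a = (a_1, ..., a_4) in the standard basis. For each basis vector v_i, ℓ(v_i) = <v_i, a> is a linear equation in the a_j's. Collect the n equations into a matrix system V a = ℓ, where row i of V is v_i (expressed in the standard basis). Since V is invertible (lower-triangular with 1s on the diagonal, up to permutation), solve by back-substitution:
  V =
[[1, 1, 1, 0],
 [-1, 1, 0, 0],
 [-1, -1, 1, 1],
 [1, 0, 0, 0]]
  V a = (-3, 4, 2, -3)
Solving gives a = (-3, 1, -1, 1).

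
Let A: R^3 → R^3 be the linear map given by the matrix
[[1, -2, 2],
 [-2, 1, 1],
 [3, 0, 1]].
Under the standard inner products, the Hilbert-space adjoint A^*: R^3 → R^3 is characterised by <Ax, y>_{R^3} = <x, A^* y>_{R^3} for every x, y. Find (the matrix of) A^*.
A^* = A^T =
[[1, -2, 3],
 [-2, 1, 0],
 [2, 1, 1]]

For real matrices with standard dot products, the defining identity <Ax, y> = <x, A^* y> gives (Ax)^T y = x^T (A^*) y, i.e. x^T A^T y = x^T (A^*) y. Since this holds for all x, y, we must have A^* = A^T. Therefore
A^* =
[[1, -2, 3],
 [-2, 1, 0],
 [2, 1, 1]].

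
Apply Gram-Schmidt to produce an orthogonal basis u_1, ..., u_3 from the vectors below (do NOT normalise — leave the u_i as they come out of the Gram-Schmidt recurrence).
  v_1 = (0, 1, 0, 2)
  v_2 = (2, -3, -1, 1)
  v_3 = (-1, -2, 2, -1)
Orthogonal basis:
  u_1 = (0, 1, 0, 2)
  u_2 = (2, -14/5, -1, 7/5)
  u_3 = (-38/37, -43/37, 149/74, 43/74)

Apply the Gram-Schmidt recurrence
  u_1 = v_1
  u_i = v_i − Σ_{j<i} ((v_i · u_j) / (u_j · u_j)) · u_j.

Step by step this gives:
  u_1 = (0, 1, 0, 2)
  u_2 = (2, -14/5, -1, 7/5)
  u_3 = (-38/37, -43/37, 149/74, 43/74)

Orthogonality check:
  u_2 · u_1 = 0 (should be 0)
  u_3 · u_1 = 0 (should be 0)
  u_3 · u_2 = 0 (should be 0)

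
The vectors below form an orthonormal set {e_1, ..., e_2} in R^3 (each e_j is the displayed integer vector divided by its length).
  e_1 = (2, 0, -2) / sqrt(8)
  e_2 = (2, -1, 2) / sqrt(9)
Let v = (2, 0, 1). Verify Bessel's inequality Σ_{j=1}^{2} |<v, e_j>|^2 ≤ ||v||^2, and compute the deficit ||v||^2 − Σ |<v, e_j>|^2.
Σ |<v, e_j>|^2 = 9/2; ||v||^2 = 5; deficit = 1/2

Write each e_j = u_j / sqrt(<u_j, u_j>) where u_j is the displayed integer vector. Then <v, e_j> = <v, u_j> / sqrt(<u_j, u_j>), so |<v, e_j>|^2 = <v, u_j>^2 / <u_j, u_j>.
Coefficients: <v, e_1> = 2/sqrt(8), <v, e_2> = 6/sqrt(9).
Square and sum: Σ |<v, e_j>|^2 = 9/2.
Compute ||v||^2 = v·v = 5.
Deficit = 5 − 9/2 = 1/2 ≥ 0, confirming Bessel's inequality. (The deficit equals ||v − Σ <v,e_j> e_j||^2, the squared distance from v to span{e_j}.)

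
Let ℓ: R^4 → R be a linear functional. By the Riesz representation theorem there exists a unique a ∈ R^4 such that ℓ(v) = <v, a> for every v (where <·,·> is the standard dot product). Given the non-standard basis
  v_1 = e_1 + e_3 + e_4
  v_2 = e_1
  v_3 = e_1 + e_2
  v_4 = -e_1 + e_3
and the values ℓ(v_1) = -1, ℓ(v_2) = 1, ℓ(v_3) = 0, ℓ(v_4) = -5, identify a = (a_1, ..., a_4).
a = (1, -1, -4, 2)

Write a = (a_1, ..., a_4) in the standard basis. For each basis vector v_i, ℓ(v_i) = <v_i, a> is a linear equation in the a_j's. Collect the n equations into a matrix system V a = ℓ, where row i of V is v_i (expressed in the standard basis). Since V is invertible (lower-triangular with 1s on the diagonal, up to permutation), solve by back-substitution:
  V =
[[1, 0, 1, 1],
 [1, 0, 0, 0],
 [1, 1, 0, 0],
 [-1, 0, 1, 0]]
  V a = (-1, 1, 0, -5)
Solving gives a = (1, -1, -4, 2).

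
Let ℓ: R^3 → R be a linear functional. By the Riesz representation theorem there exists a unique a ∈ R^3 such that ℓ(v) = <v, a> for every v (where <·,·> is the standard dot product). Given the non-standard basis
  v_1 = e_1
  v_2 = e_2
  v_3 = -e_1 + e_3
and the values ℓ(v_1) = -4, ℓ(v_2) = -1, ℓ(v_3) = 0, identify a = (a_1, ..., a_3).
a = (-4, -1, -4)

Write a = (a_1, ..., a_3) in the standard basis. For each basis vector v_i, ℓ(v_i) = <v_i, a> is a linear equation in the a_j's. Collect the n equations into a matrix system V a = ℓ, where row i of V is v_i (expressed in the standard basis). Since V is invertible (lower-triangular with 1s on the diagonal, up to permutation), solve by back-substitution:
  V =
[[1, 0, 0],
 [0, 1, 0],
 [-1, 0, 1]]
  V a = (-4, -1, 0)
Solving gives a = (-4, -1, -4).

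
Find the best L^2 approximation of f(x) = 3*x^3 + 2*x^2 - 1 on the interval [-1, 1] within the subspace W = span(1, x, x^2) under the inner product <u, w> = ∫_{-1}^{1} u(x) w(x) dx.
g(x) = 2*x^2 + 9*x/5 - 1

The best approximation g ∈ W is the orthogonal projection of f onto W. Writing g = a_0 + a_1 x + a_2 x^2, the coefficients solve the normal equations G · a = b where
  G_{ij} = <φ_i, φ_j> and b_i = <f, φ_i>, with φ_0 = 1, φ_1 = x, φ_2 = x^2.
G =
  [2, 0, 2/3]
  [0, 2/3, 0]
  [2/3, 0, 2/5],
b = (-2/3, 6/5, 2/15).
Solving gives a_0 = -1, a_1 = 9/5, a_2 = 2, so
  g(x) = 2*x^2 + 9*x/5 - 1.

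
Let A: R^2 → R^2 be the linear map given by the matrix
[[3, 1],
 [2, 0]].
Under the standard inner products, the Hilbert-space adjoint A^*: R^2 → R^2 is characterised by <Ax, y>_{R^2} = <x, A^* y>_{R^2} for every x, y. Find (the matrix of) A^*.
A^* = A^T =
[[3, 2],
 [1, 0]]

For real matrices with standard dot products, the defining identity <Ax, y> = <x, A^* y> gives (Ax)^T y = x^T (A^*) y, i.e. x^T A^T y = x^T (A^*) y. Since this holds for all x, y, we must have A^* = A^T. Therefore
A^* =
[[3, 2],
 [1, 0]].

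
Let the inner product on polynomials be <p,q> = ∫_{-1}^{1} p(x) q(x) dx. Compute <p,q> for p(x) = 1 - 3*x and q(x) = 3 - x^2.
<p,q> = 16/3

Expand the product: p(x)·q(x) = 3*x^3 - x^2 - 9*x + 3.
∫_{-1}^{1} of each monomial x^k gives [2/(k+1) if k even, 0 if k odd]. Integrating term-by-term (or equivalently evaluating the antiderivative F(x) = 3*x^4/4 - x^3/3 - 9*x^2/2 + 3*x at the endpoints):
  F(1) − F(−1) = -13/12 − (-77/12) = 16/3.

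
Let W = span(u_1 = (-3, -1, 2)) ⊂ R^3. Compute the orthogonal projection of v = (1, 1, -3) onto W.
proj_W(v) = (15/7, 5/7, -10/7)

Set up U = [u_1 | ... | u_1] ∈ R^(3×1). The projector onto W = col(U) is P = U (U^T U)^(-1) U^T.
Compute U^T U =
  [14],
and U^T v = (-10).
Solve U^T U · c = U^T v for the coefficients: c = (-5/7). The projection is proj_W(v) = U c.
Check: (v - proj_W(v)) · u_1 = 0  (should be 0).
Result: proj_W(v) = (15/7, 5/7, -10/7).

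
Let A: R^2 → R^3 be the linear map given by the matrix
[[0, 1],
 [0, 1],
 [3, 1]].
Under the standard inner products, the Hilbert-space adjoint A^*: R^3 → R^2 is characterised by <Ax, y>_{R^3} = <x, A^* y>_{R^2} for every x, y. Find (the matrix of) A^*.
A^* = A^T =
[[0, 0, 3],
 [1, 1, 1]]

For real matrices with standard dot products, the defining identity <Ax, y> = <x, A^* y> gives (Ax)^T y = x^T (A^*) y, i.e. x^T A^T y = x^T (A^*) y. Since this holds for all x, y, we must have A^* = A^T. Therefore
A^* =
[[0, 0, 3],
 [1, 1, 1]].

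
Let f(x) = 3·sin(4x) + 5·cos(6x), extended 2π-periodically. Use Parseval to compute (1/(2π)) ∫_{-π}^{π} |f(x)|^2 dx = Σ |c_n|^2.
Σ |c_n|^2 = 17

Expand |f|^2 and use orthogonality of {sin(nx), cos(mx)} on [-π, π]:
  ∫_{-π}^{π} sin(nx)^2 dx = π, ∫ cos(mx)^2 dx = π, and cross terms integrate to 0.
So ∫_{-π}^{π} f(x)^2 dx = 3^2 · π + 5^2 · π = (9 + 25)π.
Divide by 2π: (9 + 25)/2 = 17.
By Parseval, this equals Σ |c_n|^2.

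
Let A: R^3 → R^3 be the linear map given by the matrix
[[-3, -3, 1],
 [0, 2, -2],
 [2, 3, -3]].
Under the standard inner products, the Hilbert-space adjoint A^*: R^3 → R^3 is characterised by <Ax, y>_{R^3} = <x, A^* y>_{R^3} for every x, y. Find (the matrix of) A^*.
A^* = A^T =
[[-3, 0, 2],
 [-3, 2, 3],
 [1, -2, -3]]

For real matrices with standard dot products, the defining identity <Ax, y> = <x, A^* y> gives (Ax)^T y = x^T (A^*) y, i.e. x^T A^T y = x^T (A^*) y. Since this holds for all x, y, we must have A^* = A^T. Therefore
A^* =
[[-3, 0, 2],
 [-3, 2, 3],
 [1, -2, -3]].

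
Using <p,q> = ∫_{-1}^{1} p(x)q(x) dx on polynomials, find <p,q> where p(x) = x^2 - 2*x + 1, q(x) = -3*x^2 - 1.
<p,q> = -88/15

Expand the product: p(x)·q(x) = -3*x^4 + 6*x^3 - 4*x^2 + 2*x - 1.
∫_{-1}^{1} of each monomial x^k gives [2/(k+1) if k even, 0 if k odd]. Integrating term-by-term (or equivalently evaluating the antiderivative F(x) = -3*x^5/5 + 3*x^4/2 - 4*x^3/3 + x^2 - x at the endpoints):
  F(1) − F(−1) = -13/30 − (163/30) = -88/15.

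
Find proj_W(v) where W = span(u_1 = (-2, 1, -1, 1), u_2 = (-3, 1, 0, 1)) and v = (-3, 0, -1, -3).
proj_W(v) = (-22/13, 6/13, 4/13, 6/13)

Set up U = [u_1 | ... | u_2] ∈ R^(4×2). The projector onto W = col(U) is P = U (U^T U)^(-1) U^T.
Compute U^T U =
  [7, 8]
  [8, 11],
and U^T v = (4, 6).
Solve U^T U · c = U^T v for the coefficients: c = (-4/13, 10/13). The projection is proj_W(v) = U c.
Check: (v - proj_W(v)) · u_1 = 0  (should be 0).
Check: (v - proj_W(v)) · u_2 = 0  (should be 0).
Result: proj_W(v) = (-22/13, 6/13, 4/13, 6/13).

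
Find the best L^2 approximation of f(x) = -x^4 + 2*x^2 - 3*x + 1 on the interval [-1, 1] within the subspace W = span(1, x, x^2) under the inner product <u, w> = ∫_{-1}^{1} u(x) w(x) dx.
g(x) = 8*x^2/7 - 3*x + 38/35

The best approximation g ∈ W is the orthogonal projection of f onto W. Writing g = a_0 + a_1 x + a_2 x^2, the coefficients solve the normal equations G · a = b where
  G_{ij} = <φ_i, φ_j> and b_i = <f, φ_i>, with φ_0 = 1, φ_1 = x, φ_2 = x^2.
G =
  [2, 0, 2/3]
  [0, 2/3, 0]
  [2/3, 0, 2/5],
b = (44/15, -2, 124/105).
Solving gives a_0 = 38/35, a_1 = -3, a_2 = 8/7, so
  g(x) = 8*x^2/7 - 3*x + 38/35.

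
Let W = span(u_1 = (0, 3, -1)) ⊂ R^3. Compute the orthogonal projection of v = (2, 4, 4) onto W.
proj_W(v) = (0, 12/5, -4/5)

Set up U = [u_1 | ... | u_1] ∈ R^(3×1). The projector onto W = col(U) is P = U (U^T U)^(-1) U^T.
Compute U^T U =
  [10],
and U^T v = (8).
Solve U^T U · c = U^T v for the coefficients: c = (4/5). The projection is proj_W(v) = U c.
Check: (v - proj_W(v)) · u_1 = 0  (should be 0).
Result: proj_W(v) = (0, 12/5, -4/5).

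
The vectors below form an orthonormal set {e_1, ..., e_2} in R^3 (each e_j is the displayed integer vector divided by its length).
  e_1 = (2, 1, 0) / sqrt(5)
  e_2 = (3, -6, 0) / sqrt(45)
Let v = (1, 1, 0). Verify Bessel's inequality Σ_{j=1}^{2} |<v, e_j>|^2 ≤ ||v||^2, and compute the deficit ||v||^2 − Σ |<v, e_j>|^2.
Σ |<v, e_j>|^2 = 2; ||v||^2 = 2; deficit = 0

Write each e_j = u_j / sqrt(<u_j, u_j>) where u_j is the displayed integer vector. Then <v, e_j> = <v, u_j> / sqrt(<u_j, u_j>), so |<v, e_j>|^2 = <v, u_j>^2 / <u_j, u_j>.
Coefficients: <v, e_1> = 3/sqrt(5), <v, e_2> = -3/sqrt(45).
Square and sum: Σ |<v, e_j>|^2 = 2.
Compute ||v||^2 = v·v = 2.
Deficit = 2 − 2 = 0 ≥ 0, confirming Bessel's inequality. (The deficit equals ||v − Σ <v,e_j> e_j||^2, the squared distance from v to span{e_j}.)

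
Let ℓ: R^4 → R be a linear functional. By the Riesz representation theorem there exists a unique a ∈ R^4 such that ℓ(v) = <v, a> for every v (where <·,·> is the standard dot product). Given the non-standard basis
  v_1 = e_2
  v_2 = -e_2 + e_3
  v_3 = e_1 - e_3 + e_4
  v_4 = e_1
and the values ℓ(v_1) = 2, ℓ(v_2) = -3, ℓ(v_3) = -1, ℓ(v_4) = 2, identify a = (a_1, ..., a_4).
a = (2, 2, -1, -4)

Write a = (a_1, ..., a_4) in the standard basis. For each basis vector v_i, ℓ(v_i) = <v_i, a> is a linear equation in the a_j's. Collect the n equations into a matrix system V a = ℓ, where row i of V is v_i (expressed in the standard basis). Since V is invertible (lower-triangular with 1s on the diagonal, up to permutation), solve by back-substitution:
  V =
[[0, 1, 0, 0],
 [0, -1, 1, 0],
 [1, 0, -1, 1],
 [1, 0, 0, 0]]
  V a = (2, -3, -1, 2)
Solving gives a = (2, 2, -1, -4).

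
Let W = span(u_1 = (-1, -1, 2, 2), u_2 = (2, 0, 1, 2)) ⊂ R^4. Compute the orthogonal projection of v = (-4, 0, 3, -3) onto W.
proj_W(v) = (-166/37, -40/37, 17/37, -46/37)

Set up U = [u_1 | ... | u_2] ∈ R^(4×2). The projector onto W = col(U) is P = U (U^T U)^(-1) U^T.
Compute U^T U =
  [10, 4]
  [4, 9],
and U^T v = (4, -11).
Solve U^T U · c = U^T v for the coefficients: c = (40/37, -63/37). The projection is proj_W(v) = U c.
Check: (v - proj_W(v)) · u_1 = 0  (should be 0).
Check: (v - proj_W(v)) · u_2 = 0  (should be 0).
Result: proj_W(v) = (-166/37, -40/37, 17/37, -46/37).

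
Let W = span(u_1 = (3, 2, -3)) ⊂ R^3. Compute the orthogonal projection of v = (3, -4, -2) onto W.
proj_W(v) = (21/22, 7/11, -21/22)

Set up U = [u_1 | ... | u_1] ∈ R^(3×1). The projector onto W = col(U) is P = U (U^T U)^(-1) U^T.
Compute U^T U =
  [22],
and U^T v = (7).
Solve U^T U · c = U^T v for the coefficients: c = (7/22). The projection is proj_W(v) = U c.
Check: (v - proj_W(v)) · u_1 = 0  (should be 0).
Result: proj_W(v) = (21/22, 7/11, -21/22).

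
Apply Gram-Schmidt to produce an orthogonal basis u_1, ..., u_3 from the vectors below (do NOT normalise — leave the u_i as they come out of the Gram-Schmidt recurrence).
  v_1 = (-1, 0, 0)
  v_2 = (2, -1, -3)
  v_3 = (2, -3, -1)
Orthogonal basis:
  u_1 = (-1, 0, 0)
  u_2 = (0, -1, -3)
  u_3 = (0, -12/5, 4/5)

Apply the Gram-Schmidt recurrence
  u_1 = v_1
  u_i = v_i − Σ_{j<i} ((v_i · u_j) / (u_j · u_j)) · u_j.

Step by step this gives:
  u_1 = (-1, 0, 0)
  u_2 = (0, -1, -3)
  u_3 = (0, -12/5, 4/5)

Orthogonality check:
  u_2 · u_1 = 0 (should be 0)
  u_3 · u_1 = 0 (should be 0)
  u_3 · u_2 = 0 (should be 0)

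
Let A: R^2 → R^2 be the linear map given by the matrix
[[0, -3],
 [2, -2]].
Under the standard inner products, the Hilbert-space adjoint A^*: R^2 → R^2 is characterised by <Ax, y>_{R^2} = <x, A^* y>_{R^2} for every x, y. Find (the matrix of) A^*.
A^* = A^T =
[[0, 2],
 [-3, -2]]

For real matrices with standard dot products, the defining identity <Ax, y> = <x, A^* y> gives (Ax)^T y = x^T (A^*) y, i.e. x^T A^T y = x^T (A^*) y. Since this holds for all x, y, we must have A^* = A^T. Therefore
A^* =
[[0, 2],
 [-3, -2]].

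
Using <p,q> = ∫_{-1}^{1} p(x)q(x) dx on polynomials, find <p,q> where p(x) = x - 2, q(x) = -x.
<p,q> = -2/3

Expand the product: p(x)·q(x) = -x^2 + 2*x.
∫_{-1}^{1} of each monomial x^k gives [2/(k+1) if k even, 0 if k odd]. Integrating term-by-term (or equivalently evaluating the antiderivative F(x) = -x^3/3 + x^2 at the endpoints):
  F(1) − F(−1) = 2/3 − (4/3) = -2/3.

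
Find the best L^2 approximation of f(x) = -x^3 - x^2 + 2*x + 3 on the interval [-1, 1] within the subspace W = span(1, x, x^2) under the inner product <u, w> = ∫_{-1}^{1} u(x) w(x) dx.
g(x) = -x^2 + 7*x/5 + 3

The best approximation g ∈ W is the orthogonal projection of f onto W. Writing g = a_0 + a_1 x + a_2 x^2, the coefficients solve the normal equations G · a = b where
  G_{ij} = <φ_i, φ_j> and b_i = <f, φ_i>, with φ_0 = 1, φ_1 = x, φ_2 = x^2.
G =
  [2, 0, 2/3]
  [0, 2/3, 0]
  [2/3, 0, 2/5],
b = (16/3, 14/15, 8/5).
Solving gives a_0 = 3, a_1 = 7/5, a_2 = -1, so
  g(x) = -x^2 + 7*x/5 + 3.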